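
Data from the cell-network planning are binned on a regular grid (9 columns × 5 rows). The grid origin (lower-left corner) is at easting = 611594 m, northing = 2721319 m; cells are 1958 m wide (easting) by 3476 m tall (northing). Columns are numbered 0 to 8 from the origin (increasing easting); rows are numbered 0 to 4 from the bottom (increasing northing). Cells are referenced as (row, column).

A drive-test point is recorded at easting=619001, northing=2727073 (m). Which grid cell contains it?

Column index: ⌊(619001 − 611594) / 1958⌋ = ⌊3.783⌋ = 3
Row offset from origin: ⌊(2727073 − 2721319) / 3476⌋ = ⌊1.655⌋ = 1 → row 1

(1, 3)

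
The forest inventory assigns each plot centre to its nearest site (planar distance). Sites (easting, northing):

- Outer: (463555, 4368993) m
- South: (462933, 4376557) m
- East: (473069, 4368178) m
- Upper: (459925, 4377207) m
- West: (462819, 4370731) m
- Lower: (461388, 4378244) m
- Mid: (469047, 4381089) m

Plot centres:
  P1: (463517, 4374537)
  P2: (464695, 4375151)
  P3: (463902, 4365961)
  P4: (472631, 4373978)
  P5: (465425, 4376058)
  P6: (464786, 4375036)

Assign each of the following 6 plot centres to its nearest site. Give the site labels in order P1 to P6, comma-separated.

P1 → South (d²=4421456.00)
P2 → South (d²=5081480.00)
P3 → Outer (d²=9313433.00)
P4 → East (d²=33831844.00)
P5 → South (d²=6459065.00)
P6 → South (d²=5747050.00)

South, South, Outer, East, South, South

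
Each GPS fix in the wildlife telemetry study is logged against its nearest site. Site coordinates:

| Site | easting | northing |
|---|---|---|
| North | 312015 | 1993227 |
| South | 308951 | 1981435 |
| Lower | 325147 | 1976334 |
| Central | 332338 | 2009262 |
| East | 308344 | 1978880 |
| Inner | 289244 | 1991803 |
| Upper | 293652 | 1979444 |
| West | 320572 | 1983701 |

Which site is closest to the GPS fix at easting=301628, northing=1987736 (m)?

Squared distances to each site:
North: 138040850.000; South: 93328930.000; Lower: 683148965.000; Central: 1406472776.000; East: 123533392.000; Inner: 169903945.000; Upper: 132373840.000; West: 375156361.000.
Minimum at South.

South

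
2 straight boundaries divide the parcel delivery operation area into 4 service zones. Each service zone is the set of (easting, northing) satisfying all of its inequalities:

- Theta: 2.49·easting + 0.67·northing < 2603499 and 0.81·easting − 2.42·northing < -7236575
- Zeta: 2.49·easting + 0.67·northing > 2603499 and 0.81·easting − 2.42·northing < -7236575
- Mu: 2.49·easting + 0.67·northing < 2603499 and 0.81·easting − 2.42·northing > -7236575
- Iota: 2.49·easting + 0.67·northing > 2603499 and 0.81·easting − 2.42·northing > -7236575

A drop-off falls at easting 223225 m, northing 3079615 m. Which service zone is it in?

2.49·223225 + 0.67·3079615 = 2619172.300, which is > 2603499
0.81·223225 − 2.42·3079615 = -7271856.050, which is < -7236575
This sign pattern matches Zeta.

Zeta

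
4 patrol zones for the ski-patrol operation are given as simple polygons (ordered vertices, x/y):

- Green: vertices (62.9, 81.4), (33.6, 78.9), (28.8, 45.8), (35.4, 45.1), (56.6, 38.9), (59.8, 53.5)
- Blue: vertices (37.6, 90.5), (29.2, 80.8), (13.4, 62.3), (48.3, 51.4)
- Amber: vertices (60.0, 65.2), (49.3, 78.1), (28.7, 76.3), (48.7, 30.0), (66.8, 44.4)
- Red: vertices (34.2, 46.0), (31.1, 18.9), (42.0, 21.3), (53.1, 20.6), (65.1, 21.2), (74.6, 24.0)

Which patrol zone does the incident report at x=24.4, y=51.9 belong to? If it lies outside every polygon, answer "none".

none

Cast a ray rightward from (24.4, 51.9). For each polygon, the edges (by vertex number in listed order) whose endpoints lie on opposite sides of y = 51.9, where each meets that height, and whether that is right or left of the point:
Green: 2–3 at x≈29.68 (right), 5–6 at x≈59.45 (right) → 2 crossings.
Blue: 3–4 at x≈46.70 (right), 4–1 at x≈48.16 (right) → 2 crossings.
Amber: 3–4 at x≈39.24 (right), 5–1 at x≈64.35 (right) → 2 crossings.
Red: no edge straddles that height → 0 crossings.
All counts are even, so the point lies outside every listed polygon.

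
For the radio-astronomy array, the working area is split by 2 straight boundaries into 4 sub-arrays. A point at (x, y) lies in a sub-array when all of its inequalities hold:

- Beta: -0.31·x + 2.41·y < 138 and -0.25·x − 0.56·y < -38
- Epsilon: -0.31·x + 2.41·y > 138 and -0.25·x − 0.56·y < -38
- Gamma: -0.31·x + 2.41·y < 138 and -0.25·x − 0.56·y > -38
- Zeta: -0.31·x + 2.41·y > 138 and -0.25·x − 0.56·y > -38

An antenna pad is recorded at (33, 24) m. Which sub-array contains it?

-0.31·33 + 2.41·24 = 47.610, which is < 138
-0.25·33 − 0.56·24 = -21.690, which is > -38
This sign pattern matches Gamma.

Gamma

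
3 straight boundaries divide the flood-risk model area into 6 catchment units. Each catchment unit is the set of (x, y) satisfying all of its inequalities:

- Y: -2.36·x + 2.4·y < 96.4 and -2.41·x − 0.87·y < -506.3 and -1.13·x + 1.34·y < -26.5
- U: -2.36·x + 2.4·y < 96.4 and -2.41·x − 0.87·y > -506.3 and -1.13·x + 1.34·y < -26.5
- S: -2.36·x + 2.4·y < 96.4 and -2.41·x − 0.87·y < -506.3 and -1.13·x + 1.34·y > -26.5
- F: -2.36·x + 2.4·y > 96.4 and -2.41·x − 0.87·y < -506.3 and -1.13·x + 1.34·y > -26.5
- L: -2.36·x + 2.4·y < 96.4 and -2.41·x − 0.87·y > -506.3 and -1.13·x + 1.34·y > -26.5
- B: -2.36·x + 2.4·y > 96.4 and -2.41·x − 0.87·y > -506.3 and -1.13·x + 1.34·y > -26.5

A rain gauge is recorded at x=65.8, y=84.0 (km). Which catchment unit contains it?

-2.36·65.8 + 2.4·84.0 = 46.312, which is < 96.4
-2.41·65.8 − 0.87·84.0 = -231.658, which is > -506.3
-1.13·65.8 + 1.34·84.0 = 38.206, which is > -26.5
This sign pattern matches L.

L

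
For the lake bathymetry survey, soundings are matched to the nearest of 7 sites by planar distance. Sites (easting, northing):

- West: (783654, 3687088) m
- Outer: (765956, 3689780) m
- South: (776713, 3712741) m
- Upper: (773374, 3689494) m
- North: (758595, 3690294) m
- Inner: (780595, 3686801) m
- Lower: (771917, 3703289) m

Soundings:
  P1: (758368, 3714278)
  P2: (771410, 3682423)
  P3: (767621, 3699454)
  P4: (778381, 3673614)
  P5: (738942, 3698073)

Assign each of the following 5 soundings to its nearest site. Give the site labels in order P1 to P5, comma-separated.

Lower, Upper, Lower, Inner, North

P1 → Lower (d²=304333522.00)
P2 → Upper (d²=53856337.00)
P3 → Lower (d²=33162841.00)
P4 → Inner (d²=178798765.00)
P5 → North (d²=446753250.00)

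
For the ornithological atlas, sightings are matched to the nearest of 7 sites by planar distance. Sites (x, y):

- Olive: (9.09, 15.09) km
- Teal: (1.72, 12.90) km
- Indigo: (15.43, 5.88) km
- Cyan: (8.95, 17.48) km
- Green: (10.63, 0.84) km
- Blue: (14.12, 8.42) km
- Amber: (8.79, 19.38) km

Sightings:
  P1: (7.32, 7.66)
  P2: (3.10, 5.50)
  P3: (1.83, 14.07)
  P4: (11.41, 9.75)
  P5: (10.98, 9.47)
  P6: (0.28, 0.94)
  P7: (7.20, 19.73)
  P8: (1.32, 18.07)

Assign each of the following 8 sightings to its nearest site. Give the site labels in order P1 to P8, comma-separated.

P1 → Blue (d²=46.82)
P2 → Teal (d²=56.66)
P3 → Teal (d²=1.38)
P4 → Blue (d²=9.11)
P5 → Blue (d²=10.96)
P6 → Green (d²=107.13)
P7 → Amber (d²=2.65)
P8 → Teal (d²=26.89)

Blue, Teal, Teal, Blue, Blue, Green, Amber, Teal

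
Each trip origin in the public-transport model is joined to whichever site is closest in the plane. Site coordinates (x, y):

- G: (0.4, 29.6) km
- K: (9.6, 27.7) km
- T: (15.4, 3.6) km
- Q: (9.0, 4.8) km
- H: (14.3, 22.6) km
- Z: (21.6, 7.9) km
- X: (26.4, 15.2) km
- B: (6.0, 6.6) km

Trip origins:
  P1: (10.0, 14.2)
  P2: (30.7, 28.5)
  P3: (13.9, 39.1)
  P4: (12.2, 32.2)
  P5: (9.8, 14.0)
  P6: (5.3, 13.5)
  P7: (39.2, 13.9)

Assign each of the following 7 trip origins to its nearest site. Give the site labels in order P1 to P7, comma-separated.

P1 → B (d²=73.76)
P2 → X (d²=195.38)
P3 → K (d²=148.45)
P4 → K (d²=27.01)
P5 → B (d²=69.20)
P6 → B (d²=48.10)
P7 → X (d²=165.53)

B, X, K, K, B, B, X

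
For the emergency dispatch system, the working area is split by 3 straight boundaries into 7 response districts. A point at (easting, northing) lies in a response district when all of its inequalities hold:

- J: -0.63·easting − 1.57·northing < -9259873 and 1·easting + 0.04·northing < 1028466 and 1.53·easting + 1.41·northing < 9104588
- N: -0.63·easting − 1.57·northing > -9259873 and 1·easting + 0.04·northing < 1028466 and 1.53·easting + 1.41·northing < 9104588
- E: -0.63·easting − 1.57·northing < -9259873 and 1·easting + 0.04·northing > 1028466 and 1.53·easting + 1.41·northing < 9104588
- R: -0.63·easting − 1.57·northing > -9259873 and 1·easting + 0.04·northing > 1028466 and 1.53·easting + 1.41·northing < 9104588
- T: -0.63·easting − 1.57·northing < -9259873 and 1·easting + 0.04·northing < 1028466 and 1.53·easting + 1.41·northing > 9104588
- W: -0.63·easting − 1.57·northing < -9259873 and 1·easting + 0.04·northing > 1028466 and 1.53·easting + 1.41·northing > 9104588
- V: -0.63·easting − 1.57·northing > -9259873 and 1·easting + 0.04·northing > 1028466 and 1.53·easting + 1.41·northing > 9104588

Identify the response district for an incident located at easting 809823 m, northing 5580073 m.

-0.63·809823 − 1.57·5580073 = -9270903.100, which is < -9259873
1·809823 + 0.04·5580073 = 1033025.920, which is > 1028466
1.53·809823 + 1.41·5580073 = 9106932.120, which is > 9104588
This sign pattern matches W.

W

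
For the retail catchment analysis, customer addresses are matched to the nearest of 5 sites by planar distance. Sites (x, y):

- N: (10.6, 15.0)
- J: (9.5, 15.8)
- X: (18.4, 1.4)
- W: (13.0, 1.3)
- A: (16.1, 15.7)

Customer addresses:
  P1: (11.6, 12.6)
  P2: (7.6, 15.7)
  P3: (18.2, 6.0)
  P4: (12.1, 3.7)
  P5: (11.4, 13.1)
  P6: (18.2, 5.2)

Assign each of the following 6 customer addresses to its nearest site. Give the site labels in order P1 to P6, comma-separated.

P1 → N (d²=6.76)
P2 → J (d²=3.62)
P3 → X (d²=21.20)
P4 → W (d²=6.57)
P5 → N (d²=4.25)
P6 → X (d²=14.48)

N, J, X, W, N, X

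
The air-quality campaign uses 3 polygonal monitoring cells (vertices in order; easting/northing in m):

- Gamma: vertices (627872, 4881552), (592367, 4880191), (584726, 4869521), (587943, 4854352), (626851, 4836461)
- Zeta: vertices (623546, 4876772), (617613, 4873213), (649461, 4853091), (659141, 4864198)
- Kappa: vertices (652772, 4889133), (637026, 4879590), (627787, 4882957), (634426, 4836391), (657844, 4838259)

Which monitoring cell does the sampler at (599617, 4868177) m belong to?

Gamma

Cast a ray rightward from (599617, 4868177). For each polygon, the edges (by vertex number in listed order) whose endpoints lie on opposite sides of northing = 4868177, where each meets that height, and whether that is right or left of the point:
Gamma: 3–4 at easting≈585011.0 (left), 5–1 at easting≈627569.1 (right) → 1 crossing.
Zeta: 2–3 at easting≈625583.7 (right), 4–1 at easting≈647877.1 (right) → 2 crossings.
Kappa: 3–4 at easting≈629894.2 (right), 5–1 at easting≈654861.3 (right) → 2 crossings.
Only Gamma has an odd count, so the point is inside Gamma.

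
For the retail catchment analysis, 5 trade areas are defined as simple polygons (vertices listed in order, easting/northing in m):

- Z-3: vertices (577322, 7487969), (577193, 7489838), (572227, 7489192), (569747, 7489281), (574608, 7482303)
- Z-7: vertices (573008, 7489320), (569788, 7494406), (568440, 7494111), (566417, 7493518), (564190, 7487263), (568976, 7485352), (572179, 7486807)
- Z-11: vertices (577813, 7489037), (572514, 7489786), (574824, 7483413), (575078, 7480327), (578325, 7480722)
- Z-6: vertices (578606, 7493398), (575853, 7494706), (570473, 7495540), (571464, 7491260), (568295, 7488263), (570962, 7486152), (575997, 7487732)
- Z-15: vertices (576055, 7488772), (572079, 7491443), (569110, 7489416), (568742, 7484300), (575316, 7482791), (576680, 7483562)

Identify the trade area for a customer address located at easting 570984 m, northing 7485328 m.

Cast a ray rightward from (570984, 7485328). For each polygon, the edges (by vertex number in listed order) whose endpoints lie on opposite sides of northing = 7485328, where each meets that height, and whether that is right or left of the point:
Z-3: 4–5 at easting≈572500.7 (right), 5–1 at easting≈576057.0 (right) → 2 crossings.
Z-7: no edge straddles that height → 0 crossings.
Z-11: 2–3 at easting≈574129.9 (right), 5–1 at easting≈578041.4 (right) → 2 crossings.
Z-6: no edge straddles that height → 0 crossings.
Z-15: 3–4 at easting≈568815.9 (left), 6–1 at easting≈576468.1 (right) → 1 crossing.
Only Z-15 has an odd count, so the point is inside Z-15.

Z-15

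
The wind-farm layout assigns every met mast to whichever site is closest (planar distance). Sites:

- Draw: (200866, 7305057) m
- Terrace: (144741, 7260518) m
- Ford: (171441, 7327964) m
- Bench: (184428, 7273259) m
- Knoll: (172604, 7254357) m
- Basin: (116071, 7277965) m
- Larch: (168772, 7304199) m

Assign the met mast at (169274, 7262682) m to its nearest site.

Squared distances to each site:
Draw: 2793695089.000; Terrace: 606550985.000; Ford: 4266435413.000; Bench: 341516645.000; Knoll: 80394525.000; Basin: 3064129298.000; Larch: 1723913293.000.
Minimum at Knoll.

Knoll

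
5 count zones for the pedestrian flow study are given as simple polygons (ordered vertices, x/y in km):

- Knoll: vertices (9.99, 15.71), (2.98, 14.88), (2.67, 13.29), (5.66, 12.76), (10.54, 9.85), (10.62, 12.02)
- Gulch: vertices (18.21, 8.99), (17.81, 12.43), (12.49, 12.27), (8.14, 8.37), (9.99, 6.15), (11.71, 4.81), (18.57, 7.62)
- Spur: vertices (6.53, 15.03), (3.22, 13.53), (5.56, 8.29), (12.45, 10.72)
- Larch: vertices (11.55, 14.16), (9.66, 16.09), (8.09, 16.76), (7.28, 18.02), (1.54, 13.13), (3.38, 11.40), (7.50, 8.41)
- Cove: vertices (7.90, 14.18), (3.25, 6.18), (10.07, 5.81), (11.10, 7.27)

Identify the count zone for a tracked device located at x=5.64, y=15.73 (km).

Larch

Cast a ray rightward from (5.64, 15.73). For each polygon, the edges (by vertex number in listed order) whose endpoints lie on opposite sides of y = 15.73, where each meets that height, and whether that is right or left of the point:
Knoll: no edge straddles that height → 0 crossings.
Gulch: no edge straddles that height → 0 crossings.
Spur: no edge straddles that height → 0 crossings.
Larch: 1–2 at x≈10.013 (right), 4–5 at x≈4.592 (left) → 1 crossing.
Cove: no edge straddles that height → 0 crossings.
Only Larch has an odd count, so the point is inside Larch.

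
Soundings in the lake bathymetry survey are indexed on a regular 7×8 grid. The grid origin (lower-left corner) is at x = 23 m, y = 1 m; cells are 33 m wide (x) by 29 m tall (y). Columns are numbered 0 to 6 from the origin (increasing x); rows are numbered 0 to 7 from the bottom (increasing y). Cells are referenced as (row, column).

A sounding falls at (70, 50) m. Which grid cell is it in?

(1, 1)

Column index: ⌊(70 − 23) / 33⌋ = ⌊1.424⌋ = 1
Row offset from origin: ⌊(50 − 1) / 29⌋ = ⌊1.690⌋ = 1 → row 1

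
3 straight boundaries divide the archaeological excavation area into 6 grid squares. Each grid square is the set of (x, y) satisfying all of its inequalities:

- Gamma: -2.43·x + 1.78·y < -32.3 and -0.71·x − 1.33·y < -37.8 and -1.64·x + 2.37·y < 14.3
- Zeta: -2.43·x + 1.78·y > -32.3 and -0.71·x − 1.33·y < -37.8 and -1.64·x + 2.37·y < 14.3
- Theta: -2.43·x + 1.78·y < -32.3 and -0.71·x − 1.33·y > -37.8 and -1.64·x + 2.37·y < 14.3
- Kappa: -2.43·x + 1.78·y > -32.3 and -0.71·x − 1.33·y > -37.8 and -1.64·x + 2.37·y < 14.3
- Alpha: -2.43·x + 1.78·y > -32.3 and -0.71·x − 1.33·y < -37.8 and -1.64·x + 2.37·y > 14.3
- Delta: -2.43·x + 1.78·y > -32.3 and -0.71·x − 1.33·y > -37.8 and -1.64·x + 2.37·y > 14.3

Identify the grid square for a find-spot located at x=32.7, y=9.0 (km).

Theta

-2.43·32.7 + 1.78·9.0 = -63.441, which is < -32.3
-0.71·32.7 − 1.33·9.0 = -35.187, which is > -37.8
-1.64·32.7 + 2.37·9.0 = -32.298, which is < 14.3
This sign pattern matches Theta.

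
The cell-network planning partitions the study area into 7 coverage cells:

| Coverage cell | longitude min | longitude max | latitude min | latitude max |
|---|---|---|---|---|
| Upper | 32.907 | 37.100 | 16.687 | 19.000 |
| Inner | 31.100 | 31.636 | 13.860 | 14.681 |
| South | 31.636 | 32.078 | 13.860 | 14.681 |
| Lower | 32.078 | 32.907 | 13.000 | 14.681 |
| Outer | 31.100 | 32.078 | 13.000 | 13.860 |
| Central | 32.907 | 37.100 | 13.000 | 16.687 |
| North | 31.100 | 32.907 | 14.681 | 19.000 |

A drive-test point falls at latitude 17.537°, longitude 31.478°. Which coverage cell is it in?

The point has longitude = 31.478 and latitude = 17.537.
Only North satisfies 31.100 ≤ longitude ≤ 32.907 and 14.681 ≤ latitude ≤ 19.000.

North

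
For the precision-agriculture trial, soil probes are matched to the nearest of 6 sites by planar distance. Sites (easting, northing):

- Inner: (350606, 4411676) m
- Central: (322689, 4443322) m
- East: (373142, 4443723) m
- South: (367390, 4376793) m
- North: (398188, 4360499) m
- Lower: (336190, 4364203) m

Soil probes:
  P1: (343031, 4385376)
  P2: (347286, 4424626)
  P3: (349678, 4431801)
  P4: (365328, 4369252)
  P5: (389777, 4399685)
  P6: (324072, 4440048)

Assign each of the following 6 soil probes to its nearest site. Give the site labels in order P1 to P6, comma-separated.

P1 → Lower (d²=495095210.00)
P2 → Inner (d²=178724900.00)
P3 → Inner (d²=405876809.00)
P4 → South (d²=61118525.00)
P5 → South (d²=1025221433.00)
P6 → Central (d²=12631765.00)

Lower, Inner, Inner, South, South, Central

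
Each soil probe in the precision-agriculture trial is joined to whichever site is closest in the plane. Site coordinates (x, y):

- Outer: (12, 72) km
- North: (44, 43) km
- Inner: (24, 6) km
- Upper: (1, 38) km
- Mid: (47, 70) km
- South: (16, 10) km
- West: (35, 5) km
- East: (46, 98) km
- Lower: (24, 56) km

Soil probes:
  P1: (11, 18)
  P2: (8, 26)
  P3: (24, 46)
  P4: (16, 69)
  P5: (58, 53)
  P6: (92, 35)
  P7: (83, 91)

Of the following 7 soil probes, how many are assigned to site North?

2

P1 → South
P2 → Upper
P3 → Lower
P4 → Outer
P5 → North
P6 → North
P7 → East
2 of the 7 go to North.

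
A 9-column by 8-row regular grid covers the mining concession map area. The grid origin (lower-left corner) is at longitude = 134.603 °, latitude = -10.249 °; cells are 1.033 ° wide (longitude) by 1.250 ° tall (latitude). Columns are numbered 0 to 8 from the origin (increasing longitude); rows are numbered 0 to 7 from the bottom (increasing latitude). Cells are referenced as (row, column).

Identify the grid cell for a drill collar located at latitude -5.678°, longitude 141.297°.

Column index: ⌊(141.297 − 134.603) / 1.033⌋ = ⌊6.480⌋ = 6
Row offset from origin: ⌊(-5.678 − -10.249) / 1.250⌋ = ⌊3.657⌋ = 3 → row 3

(3, 6)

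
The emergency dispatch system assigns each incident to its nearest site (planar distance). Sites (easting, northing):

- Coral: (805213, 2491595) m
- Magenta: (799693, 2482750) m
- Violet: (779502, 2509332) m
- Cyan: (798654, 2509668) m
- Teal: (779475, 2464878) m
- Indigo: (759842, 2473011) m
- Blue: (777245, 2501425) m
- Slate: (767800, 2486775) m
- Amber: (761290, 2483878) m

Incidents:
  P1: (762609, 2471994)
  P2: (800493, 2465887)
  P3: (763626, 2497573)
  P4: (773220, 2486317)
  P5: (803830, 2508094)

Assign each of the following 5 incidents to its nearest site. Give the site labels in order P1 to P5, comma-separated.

Indigo, Magenta, Slate, Slate, Cyan

P1 → Indigo (d²=8690578.00)
P2 → Magenta (d²=285000769.00)
P3 → Slate (d²=134019080.00)
P4 → Slate (d²=29586164.00)
P5 → Cyan (d²=29268452.00)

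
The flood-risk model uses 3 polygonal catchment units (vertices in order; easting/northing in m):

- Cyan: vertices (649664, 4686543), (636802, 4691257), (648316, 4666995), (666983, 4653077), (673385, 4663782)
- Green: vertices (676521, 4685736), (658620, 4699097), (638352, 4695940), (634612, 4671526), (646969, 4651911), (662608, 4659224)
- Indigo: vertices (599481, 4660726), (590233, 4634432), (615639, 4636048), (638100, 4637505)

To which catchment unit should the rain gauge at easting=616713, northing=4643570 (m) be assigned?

Indigo

Cast a ray rightward from (616713, 4643570). For each polygon, the edges (by vertex number in listed order) whose endpoints lie on opposite sides of northing = 4643570, where each meets that height, and whether that is right or left of the point:
Cyan: no edge straddles that height → 0 crossings.
Green: no edge straddles that height → 0 crossings.
Indigo: 1–2 at easting≈593447.0 (left), 4–1 at easting≈628013.3 (right) → 1 crossing.
Only Indigo has an odd count, so the point is inside Indigo.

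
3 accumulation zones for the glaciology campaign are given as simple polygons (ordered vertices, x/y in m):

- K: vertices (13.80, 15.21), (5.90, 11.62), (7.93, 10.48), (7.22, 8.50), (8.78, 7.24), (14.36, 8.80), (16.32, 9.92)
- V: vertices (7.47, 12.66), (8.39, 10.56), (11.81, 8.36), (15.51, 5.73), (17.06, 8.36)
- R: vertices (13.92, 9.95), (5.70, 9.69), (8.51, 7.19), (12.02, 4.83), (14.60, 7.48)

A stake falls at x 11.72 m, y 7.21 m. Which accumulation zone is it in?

Cast a ray rightward from (11.72, 7.21). For each polygon, the edges (by vertex number in listed order) whose endpoints lie on opposite sides of y = 7.21, where each meets that height, and whether that is right or left of the point:
K: no edge straddles that height → 0 crossings.
V: 3–4 at x≈13.428 (right), 4–5 at x≈16.382 (right) → 2 crossings.
R: 2–3 at x≈8.488 (left), 4–5 at x≈14.337 (right) → 1 crossing.
Only R has an odd count, so the point is inside R.

R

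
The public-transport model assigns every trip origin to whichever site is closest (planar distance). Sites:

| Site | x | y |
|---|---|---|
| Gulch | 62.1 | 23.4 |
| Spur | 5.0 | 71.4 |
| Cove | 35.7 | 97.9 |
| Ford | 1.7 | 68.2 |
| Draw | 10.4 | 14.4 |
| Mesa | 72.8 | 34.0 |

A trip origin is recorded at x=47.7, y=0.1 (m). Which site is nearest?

Squared distances to each site:
Gulch: 750.250; Spur: 6906.980; Cove: 9708.840; Ford: 6753.610; Draw: 1595.780; Mesa: 1779.220.
Minimum at Gulch.

Gulch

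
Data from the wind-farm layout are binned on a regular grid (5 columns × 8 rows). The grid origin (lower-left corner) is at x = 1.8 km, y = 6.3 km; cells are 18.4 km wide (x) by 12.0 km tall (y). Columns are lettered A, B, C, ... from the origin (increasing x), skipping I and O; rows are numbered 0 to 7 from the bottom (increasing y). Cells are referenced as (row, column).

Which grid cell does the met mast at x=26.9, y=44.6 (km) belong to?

(3, B)

Column index: ⌊(26.9 − 1.8) / 18.4⌋ = ⌊1.364⌋ = 1 → column B
Row offset from origin: ⌊(44.6 − 6.3) / 12.0⌋ = ⌊3.192⌋ = 3 → row 3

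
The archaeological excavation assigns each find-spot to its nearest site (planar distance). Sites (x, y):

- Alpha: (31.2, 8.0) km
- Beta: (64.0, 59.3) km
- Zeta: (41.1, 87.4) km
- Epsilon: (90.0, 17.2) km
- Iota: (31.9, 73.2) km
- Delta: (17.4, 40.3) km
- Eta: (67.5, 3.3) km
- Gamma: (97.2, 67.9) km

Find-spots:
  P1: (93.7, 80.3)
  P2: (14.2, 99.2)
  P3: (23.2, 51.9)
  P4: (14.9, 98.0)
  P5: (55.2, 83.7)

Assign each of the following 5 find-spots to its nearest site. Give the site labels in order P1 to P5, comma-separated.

Gamma, Zeta, Delta, Zeta, Zeta

P1 → Gamma (d²=166.01)
P2 → Zeta (d²=862.85)
P3 → Delta (d²=168.20)
P4 → Zeta (d²=798.80)
P5 → Zeta (d²=212.50)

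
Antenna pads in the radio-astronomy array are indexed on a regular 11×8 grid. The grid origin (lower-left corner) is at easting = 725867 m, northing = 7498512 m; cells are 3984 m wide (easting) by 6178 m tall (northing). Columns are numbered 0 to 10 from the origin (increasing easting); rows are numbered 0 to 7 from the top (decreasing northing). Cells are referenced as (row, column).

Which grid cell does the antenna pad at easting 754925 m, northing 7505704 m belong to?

Column index: ⌊(754925 − 725867) / 3984⌋ = ⌊7.294⌋ = 7
Row offset from origin: ⌊(7505704 − 7498512) / 6178⌋ = ⌊1.164⌋ = 1 → row 6 (counted from top)

(6, 7)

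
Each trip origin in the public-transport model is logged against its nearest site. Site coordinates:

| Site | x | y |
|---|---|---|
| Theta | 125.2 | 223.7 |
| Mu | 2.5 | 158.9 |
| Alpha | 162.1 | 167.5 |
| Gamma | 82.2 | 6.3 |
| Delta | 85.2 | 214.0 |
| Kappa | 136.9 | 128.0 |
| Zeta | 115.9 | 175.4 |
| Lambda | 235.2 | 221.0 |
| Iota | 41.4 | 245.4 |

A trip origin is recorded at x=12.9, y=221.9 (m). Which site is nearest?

Squared distances to each site:
Theta: 12614.530; Mu: 4077.160; Alpha: 25220.000; Gamma: 51285.850; Delta: 5289.700; Kappa: 24193.210; Zeta: 12771.250; Lambda: 49418.100; Iota: 1364.500.
Minimum at Iota.

Iota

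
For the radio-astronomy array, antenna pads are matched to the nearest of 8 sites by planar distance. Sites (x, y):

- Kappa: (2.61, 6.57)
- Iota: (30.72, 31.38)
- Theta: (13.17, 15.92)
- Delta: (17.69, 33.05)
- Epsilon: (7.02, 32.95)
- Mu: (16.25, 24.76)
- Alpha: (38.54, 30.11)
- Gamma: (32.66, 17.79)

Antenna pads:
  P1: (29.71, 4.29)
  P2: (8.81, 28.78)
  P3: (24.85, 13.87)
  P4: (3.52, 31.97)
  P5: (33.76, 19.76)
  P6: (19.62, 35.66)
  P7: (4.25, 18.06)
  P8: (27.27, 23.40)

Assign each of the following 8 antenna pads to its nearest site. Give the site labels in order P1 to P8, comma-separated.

P1 → Gamma (d²=190.95)
P2 → Epsilon (d²=20.59)
P3 → Gamma (d²=76.36)
P4 → Epsilon (d²=13.21)
P5 → Gamma (d²=5.09)
P6 → Delta (d²=10.54)
P7 → Theta (d²=84.15)
P8 → Gamma (d²=60.52)

Gamma, Epsilon, Gamma, Epsilon, Gamma, Delta, Theta, Gamma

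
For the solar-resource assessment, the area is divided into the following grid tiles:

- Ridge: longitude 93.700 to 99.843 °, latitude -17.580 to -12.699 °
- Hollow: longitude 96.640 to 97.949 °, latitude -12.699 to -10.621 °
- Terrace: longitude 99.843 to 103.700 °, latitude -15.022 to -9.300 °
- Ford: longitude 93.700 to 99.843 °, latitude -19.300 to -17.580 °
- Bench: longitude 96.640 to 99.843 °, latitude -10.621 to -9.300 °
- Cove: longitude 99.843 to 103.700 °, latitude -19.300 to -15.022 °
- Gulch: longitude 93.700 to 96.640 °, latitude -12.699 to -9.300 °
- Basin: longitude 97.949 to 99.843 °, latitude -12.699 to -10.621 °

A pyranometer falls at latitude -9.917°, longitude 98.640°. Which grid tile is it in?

The point has longitude = 98.640 and latitude = -9.917.
Only Bench satisfies 96.640 ≤ longitude ≤ 99.843 and -10.621 ≤ latitude ≤ -9.300.

Bench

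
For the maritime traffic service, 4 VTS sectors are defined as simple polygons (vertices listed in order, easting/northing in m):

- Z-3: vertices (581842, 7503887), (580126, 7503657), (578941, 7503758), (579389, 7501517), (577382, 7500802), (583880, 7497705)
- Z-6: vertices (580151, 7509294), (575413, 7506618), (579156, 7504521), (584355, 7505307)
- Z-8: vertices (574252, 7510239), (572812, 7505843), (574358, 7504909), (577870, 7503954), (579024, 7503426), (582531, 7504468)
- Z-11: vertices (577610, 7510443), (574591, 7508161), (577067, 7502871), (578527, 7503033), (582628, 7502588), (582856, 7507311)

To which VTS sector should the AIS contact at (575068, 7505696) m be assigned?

Z-8

Cast a ray rightward from (575068, 7505696). For each polygon, the edges (by vertex number in listed order) whose endpoints lie on opposite sides of northing = 7505696, where each meets that height, and whether that is right or left of the point:
Z-3: no edge straddles that height → 0 crossings.
Z-6: 2–3 at easting≈577058.7 (right), 4–1 at easting≈583944.8 (right) → 2 crossings.
Z-8: 2–3 at easting≈573055.3 (left), 6–1 at easting≈580769.3 (right) → 1 crossing.
Z-11: 2–3 at easting≈575744.8 (right), 5–6 at easting≈582778.0 (right) → 2 crossings.
Only Z-8 has an odd count, so the point is inside Z-8.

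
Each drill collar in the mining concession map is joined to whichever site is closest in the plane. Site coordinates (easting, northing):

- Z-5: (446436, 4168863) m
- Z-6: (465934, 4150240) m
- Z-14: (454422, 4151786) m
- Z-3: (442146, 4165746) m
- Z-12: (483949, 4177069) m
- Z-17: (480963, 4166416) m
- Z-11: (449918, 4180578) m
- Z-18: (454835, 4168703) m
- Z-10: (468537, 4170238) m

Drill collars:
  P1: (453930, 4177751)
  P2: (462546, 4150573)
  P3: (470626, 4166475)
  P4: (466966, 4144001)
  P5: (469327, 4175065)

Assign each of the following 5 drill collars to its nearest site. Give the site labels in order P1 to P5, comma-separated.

P1 → Z-11 (d²=24088073.00)
P2 → Z-6 (d²=11589433.00)
P3 → Z-10 (d²=18524090.00)
P4 → Z-6 (d²=39990145.00)
P5 → Z-10 (d²=23924029.00)

Z-11, Z-6, Z-10, Z-6, Z-10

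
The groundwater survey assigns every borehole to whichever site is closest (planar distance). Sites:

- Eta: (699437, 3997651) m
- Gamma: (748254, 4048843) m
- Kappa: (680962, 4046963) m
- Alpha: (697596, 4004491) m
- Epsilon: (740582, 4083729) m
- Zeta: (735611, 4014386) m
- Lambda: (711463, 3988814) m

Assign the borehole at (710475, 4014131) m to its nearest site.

Alpha

Squared distances to each site:
Eta: 393427844.000; Gamma: 2632175785.000; Kappa: 1948957393.000; Alpha: 258798241.000; Epsilon: 5750313053.000; Zeta: 631883521.000; Lambda: 641926633.000.
Minimum at Alpha.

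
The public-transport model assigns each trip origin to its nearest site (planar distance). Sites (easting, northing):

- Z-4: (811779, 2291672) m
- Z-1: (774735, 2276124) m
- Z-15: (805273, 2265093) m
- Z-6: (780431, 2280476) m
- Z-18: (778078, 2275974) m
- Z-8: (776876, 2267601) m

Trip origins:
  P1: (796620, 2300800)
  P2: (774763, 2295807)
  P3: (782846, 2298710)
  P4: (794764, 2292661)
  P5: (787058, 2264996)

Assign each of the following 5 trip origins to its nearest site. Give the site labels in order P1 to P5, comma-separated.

Z-4, Z-6, Z-6, Z-4, Z-8

P1 → Z-4 (d²=313115665.00)
P2 → Z-6 (d²=267165785.00)
P3 → Z-6 (d²=338310981.00)
P4 → Z-4 (d²=290488346.00)
P5 → Z-8 (d²=110459149.00)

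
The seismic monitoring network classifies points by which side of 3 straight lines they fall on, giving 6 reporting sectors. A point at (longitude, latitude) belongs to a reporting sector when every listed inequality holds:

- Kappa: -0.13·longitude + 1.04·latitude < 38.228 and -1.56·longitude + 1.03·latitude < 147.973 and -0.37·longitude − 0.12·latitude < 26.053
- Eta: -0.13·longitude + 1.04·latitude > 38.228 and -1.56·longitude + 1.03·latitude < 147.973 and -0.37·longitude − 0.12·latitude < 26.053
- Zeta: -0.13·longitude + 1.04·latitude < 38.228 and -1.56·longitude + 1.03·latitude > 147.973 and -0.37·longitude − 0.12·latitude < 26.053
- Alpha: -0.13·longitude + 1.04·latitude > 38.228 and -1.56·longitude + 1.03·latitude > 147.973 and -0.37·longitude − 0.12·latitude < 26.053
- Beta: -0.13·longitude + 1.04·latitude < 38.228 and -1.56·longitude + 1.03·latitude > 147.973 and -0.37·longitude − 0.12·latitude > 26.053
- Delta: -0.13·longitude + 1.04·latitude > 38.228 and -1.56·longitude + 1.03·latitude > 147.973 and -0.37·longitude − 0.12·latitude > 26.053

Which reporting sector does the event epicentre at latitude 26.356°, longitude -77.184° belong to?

Kappa

-0.13·-77.184 + 1.04·26.356 = 37.444, which is < 38.228
-1.56·-77.184 + 1.03·26.356 = 147.554, which is < 147.973
-0.37·-77.184 − 0.12·26.356 = 25.395, which is < 26.053
This sign pattern matches Kappa.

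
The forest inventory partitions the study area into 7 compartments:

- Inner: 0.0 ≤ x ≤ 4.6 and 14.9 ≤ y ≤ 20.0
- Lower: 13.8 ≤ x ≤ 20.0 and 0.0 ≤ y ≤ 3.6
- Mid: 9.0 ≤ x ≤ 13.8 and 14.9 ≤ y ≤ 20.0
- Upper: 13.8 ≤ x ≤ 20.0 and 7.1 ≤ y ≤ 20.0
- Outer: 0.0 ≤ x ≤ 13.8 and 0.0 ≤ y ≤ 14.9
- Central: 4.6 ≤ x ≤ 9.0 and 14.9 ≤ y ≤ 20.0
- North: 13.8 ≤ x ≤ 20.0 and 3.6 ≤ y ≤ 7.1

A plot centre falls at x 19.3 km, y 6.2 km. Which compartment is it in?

North

The point has x = 19.3 and y = 6.2.
Only North satisfies 13.8 ≤ x ≤ 20.0 and 3.6 ≤ y ≤ 7.1.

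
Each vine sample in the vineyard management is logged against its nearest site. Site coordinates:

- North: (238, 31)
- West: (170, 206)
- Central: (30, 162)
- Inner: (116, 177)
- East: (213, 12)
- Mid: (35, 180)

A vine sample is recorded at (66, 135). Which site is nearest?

Squared distances to each site:
North: 40400.000; West: 15857.000; Central: 2025.000; Inner: 4264.000; East: 36738.000; Mid: 2986.000.
Minimum at Central.

Central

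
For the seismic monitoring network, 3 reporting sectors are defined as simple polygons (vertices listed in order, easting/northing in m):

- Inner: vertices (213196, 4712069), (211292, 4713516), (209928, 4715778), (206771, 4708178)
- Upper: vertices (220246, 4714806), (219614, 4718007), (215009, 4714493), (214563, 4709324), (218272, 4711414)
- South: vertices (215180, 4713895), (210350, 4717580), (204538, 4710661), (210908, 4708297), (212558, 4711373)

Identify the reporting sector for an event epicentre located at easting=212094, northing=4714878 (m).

Cast a ray rightward from (212094, 4714878). For each polygon, the edges (by vertex number in listed order) whose endpoints lie on opposite sides of northing = 4714878, where each meets that height, and whether that is right or left of the point:
Inner: 2–3 at easting≈210470.7 (left), 3–4 at easting≈209554.1 (left) → 0 crossings.
Upper: 1–2 at easting≈220231.8 (right), 2–3 at easting≈215513.5 (right) → 2 crossings.
South: 1–2 at easting≈213891.6 (right), 2–3 at easting≈208080.3 (left) → 1 crossing.
Only South has an odd count, so the point is inside South.

South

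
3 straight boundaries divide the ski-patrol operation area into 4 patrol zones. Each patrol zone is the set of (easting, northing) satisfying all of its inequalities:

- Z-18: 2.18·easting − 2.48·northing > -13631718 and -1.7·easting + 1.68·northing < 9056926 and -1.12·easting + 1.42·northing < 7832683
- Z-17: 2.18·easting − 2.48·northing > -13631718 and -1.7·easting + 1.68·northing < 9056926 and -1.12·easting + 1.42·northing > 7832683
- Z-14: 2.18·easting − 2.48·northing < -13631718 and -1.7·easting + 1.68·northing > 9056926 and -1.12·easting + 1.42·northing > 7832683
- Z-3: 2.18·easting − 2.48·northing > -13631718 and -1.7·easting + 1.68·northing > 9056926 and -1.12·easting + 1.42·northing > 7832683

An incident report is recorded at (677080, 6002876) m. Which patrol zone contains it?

Z-18

2.18·677080 − 2.48·6002876 = -13411098.080, which is > -13631718
-1.7·677080 + 1.68·6002876 = 8933795.680, which is < 9056926
-1.12·677080 + 1.42·6002876 = 7765754.320, which is < 7832683
This sign pattern matches Z-18.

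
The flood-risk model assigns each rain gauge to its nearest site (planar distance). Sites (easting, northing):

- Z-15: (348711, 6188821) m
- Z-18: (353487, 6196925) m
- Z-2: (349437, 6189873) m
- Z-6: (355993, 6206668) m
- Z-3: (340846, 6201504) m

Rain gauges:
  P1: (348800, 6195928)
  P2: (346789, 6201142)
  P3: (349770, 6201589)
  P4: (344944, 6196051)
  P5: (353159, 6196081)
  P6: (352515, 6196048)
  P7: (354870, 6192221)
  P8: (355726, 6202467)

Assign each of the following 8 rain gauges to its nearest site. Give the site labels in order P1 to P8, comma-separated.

P1 → Z-18 (d²=22961978.00)
P2 → Z-3 (d²=35450293.00)
P3 → Z-18 (d²=35568985.00)
P4 → Z-3 (d²=46528813.00)
P5 → Z-18 (d²=819920.00)
P6 → Z-18 (d²=1713913.00)
P7 → Z-18 (d²=24040305.00)
P8 → Z-6 (d²=17719690.00)

Z-18, Z-3, Z-18, Z-3, Z-18, Z-18, Z-18, Z-6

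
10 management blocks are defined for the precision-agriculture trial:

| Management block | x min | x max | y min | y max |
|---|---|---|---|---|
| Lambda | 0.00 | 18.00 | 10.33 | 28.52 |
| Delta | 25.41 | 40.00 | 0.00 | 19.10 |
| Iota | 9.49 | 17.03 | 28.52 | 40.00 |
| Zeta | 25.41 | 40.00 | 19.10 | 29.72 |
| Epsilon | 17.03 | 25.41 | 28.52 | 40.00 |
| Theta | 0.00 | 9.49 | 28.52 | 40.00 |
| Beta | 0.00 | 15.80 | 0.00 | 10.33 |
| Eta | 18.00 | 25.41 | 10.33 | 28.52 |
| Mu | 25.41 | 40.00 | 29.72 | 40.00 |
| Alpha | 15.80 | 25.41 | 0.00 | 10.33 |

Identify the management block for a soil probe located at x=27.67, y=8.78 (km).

Delta

The point has x = 27.67 and y = 8.78.
Only Delta satisfies 25.41 ≤ x ≤ 40.00 and 0.00 ≤ y ≤ 19.10.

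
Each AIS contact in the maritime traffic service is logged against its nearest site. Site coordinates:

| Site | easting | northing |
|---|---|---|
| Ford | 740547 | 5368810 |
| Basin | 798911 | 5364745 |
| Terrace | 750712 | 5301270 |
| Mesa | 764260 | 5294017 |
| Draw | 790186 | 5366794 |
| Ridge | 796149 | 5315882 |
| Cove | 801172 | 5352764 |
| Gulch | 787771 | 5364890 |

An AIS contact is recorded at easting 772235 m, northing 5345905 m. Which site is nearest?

Squared distances to each site:
Ford: 1528768369.000; Basin: 1066554576.000; Terrace: 2455522754.000; Mesa: 2755965169.000; Draw: 758588722.000; Ridge: 1473259925.000; Cove: 884395850.000; Gulch: 601797521.000.
Minimum at Gulch.

Gulch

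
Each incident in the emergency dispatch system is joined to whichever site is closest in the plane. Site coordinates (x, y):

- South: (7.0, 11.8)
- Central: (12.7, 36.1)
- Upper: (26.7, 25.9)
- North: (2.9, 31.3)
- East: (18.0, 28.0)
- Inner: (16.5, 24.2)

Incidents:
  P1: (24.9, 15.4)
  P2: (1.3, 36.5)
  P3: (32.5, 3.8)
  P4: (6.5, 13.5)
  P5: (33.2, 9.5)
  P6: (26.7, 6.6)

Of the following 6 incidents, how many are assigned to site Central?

P1 → Upper
P2 → North
P3 → Upper
P4 → South
P5 → Upper
P6 → Upper
0 of the 6 go to Central.

0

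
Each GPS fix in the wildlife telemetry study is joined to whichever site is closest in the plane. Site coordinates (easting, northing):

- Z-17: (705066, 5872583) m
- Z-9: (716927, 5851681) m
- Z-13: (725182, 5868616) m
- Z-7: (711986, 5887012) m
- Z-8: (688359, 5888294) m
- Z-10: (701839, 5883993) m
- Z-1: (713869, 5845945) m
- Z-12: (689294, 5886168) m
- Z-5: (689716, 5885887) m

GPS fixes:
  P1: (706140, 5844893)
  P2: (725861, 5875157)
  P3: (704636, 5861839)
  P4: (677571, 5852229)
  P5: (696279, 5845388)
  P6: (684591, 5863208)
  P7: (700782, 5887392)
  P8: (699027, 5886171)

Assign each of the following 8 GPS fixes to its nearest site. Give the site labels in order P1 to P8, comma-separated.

P1 → Z-1 (d²=60844145.00)
P2 → Z-13 (d²=43245722.00)
P3 → Z-17 (d²=115618436.00)
P4 → Z-17 (d²=1170260341.00)
P5 → Z-1 (d²=309718349.00)
P6 → Z-17 (d²=507116250.00)
P7 → Z-10 (d²=12670450.00)
P8 → Z-10 (d²=12651028.00)

Z-1, Z-13, Z-17, Z-17, Z-1, Z-17, Z-10, Z-10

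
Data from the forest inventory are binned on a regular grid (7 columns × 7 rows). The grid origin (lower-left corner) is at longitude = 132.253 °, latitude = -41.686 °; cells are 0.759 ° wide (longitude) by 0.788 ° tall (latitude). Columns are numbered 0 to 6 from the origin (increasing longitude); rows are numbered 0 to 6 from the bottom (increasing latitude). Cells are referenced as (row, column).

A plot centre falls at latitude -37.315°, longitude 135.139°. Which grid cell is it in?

Column index: ⌊(135.139 − 132.253) / 0.759⌋ = ⌊3.802⌋ = 3
Row offset from origin: ⌊(-37.315 − -41.686) / 0.788⌋ = ⌊5.547⌋ = 5 → row 5

(5, 3)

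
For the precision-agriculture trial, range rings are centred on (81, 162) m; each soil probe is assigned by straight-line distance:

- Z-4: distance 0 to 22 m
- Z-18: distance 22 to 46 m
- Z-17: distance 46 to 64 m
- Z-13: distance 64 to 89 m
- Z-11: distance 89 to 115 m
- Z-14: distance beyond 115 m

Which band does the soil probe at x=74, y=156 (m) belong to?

Distance = √((74−81)² + (156−162)²) = √(49.000 + 36.000) = 9.220 m.
0 ≤ 9.220 < 22 → Z-4.

Z-4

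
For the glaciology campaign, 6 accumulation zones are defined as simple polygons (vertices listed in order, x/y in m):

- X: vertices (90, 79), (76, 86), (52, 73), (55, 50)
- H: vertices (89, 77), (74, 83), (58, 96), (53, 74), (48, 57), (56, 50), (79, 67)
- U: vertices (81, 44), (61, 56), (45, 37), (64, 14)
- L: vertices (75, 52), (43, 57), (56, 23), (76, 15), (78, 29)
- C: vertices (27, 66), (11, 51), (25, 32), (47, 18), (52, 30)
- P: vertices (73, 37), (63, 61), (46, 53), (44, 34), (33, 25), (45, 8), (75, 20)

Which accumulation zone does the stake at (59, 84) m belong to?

H

Cast a ray rightward from (59, 84). For each polygon, the edges (by vertex number in listed order) whose endpoints lie on opposite sides of y = 84, where each meets that height, and whether that is right or left of the point:
X: 1–2 at x≈80.0 (right), 2–3 at x≈72.3 (right) → 2 crossings.
H: 2–3 at x≈72.8 (right), 3–4 at x≈55.3 (left) → 1 crossing.
U: no edge straddles that height → 0 crossings.
L: no edge straddles that height → 0 crossings.
C: no edge straddles that height → 0 crossings.
P: no edge straddles that height → 0 crossings.
Only H has an odd count, so the point is inside H.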